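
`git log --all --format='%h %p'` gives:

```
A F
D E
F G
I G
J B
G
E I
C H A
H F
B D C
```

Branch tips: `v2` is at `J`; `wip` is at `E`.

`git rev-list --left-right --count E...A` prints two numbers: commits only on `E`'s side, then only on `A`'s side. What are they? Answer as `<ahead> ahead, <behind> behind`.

Reachable from E: {E, G, I}.
Reachable from A: {A, F, G}.
Only in E's history (ahead): {E, I} — 2.
Only in A's history (behind): {A, F} — 2.

2 ahead, 2 behind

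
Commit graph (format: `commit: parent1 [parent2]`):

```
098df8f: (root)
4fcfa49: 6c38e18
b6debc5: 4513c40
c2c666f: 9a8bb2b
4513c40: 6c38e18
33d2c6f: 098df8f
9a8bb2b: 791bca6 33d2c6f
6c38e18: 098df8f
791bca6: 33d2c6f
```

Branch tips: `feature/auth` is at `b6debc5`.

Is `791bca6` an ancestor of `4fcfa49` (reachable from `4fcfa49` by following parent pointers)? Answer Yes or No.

No

Ancestors of 4fcfa49: {098df8f, 4fcfa49, 6c38e18}.
791bca6 is not in that set, so it is not an ancestor of 4fcfa49.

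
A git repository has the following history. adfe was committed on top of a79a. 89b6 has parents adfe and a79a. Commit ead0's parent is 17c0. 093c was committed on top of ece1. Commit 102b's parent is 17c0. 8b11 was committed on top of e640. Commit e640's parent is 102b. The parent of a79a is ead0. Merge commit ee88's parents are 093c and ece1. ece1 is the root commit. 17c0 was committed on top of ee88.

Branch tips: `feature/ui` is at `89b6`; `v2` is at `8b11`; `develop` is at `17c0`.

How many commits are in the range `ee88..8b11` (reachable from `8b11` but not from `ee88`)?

4

Reachable from 8b11: {093c, 102b, 17c0, 8b11, e640, ece1, ee88}.
Reachable from ee88: {093c, ece1, ee88}.
In 8b11's history but not ee88's: {102b, 17c0, 8b11, e640} — 4 commits.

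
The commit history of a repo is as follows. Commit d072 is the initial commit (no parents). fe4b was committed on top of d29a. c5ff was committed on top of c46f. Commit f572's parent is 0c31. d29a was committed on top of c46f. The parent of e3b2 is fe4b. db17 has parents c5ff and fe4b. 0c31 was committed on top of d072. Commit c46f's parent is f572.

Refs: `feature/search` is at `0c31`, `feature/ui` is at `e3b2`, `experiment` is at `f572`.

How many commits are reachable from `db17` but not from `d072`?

7

Reachable from db17: {0c31, c46f, c5ff, d072, d29a, db17, f572, fe4b}.
Reachable from d072: {d072}.
In db17's history but not d072's: {0c31, c46f, c5ff, d29a, db17, f572, fe4b} — 7 commits.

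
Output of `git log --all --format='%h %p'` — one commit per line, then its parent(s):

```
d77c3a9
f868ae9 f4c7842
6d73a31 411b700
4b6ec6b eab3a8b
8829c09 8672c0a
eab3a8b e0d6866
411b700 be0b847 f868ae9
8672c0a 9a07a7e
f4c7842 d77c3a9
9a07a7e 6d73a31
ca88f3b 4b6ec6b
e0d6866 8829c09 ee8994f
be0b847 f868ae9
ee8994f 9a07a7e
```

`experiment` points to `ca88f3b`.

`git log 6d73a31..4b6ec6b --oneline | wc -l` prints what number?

Reachable from 4b6ec6b: {411b700, 4b6ec6b, 6d73a31, 8672c0a, 8829c09, 9a07a7e, be0b847, d77c3a9, e0d6866, eab3a8b, ee8994f, f4c7842, f868ae9}.
Reachable from 6d73a31: {411b700, 6d73a31, be0b847, d77c3a9, f4c7842, f868ae9}.
In 4b6ec6b's history but not 6d73a31's: {4b6ec6b, 8672c0a, 8829c09, 9a07a7e, e0d6866, eab3a8b, ee8994f} — 7 commits.

7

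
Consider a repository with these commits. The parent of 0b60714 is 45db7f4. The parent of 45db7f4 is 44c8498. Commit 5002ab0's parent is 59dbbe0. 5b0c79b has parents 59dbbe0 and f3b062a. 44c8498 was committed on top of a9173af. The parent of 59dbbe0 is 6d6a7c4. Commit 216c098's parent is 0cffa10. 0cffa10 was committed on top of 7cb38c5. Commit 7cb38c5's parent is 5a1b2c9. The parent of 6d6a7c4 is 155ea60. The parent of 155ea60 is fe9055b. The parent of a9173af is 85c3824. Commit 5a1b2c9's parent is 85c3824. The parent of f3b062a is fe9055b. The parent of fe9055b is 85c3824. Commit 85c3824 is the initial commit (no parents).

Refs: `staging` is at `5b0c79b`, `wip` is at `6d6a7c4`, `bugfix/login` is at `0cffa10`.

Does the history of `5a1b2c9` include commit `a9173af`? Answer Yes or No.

No

Ancestors of 5a1b2c9: {5a1b2c9, 85c3824}.
a9173af is not in that set, so it is not an ancestor of 5a1b2c9.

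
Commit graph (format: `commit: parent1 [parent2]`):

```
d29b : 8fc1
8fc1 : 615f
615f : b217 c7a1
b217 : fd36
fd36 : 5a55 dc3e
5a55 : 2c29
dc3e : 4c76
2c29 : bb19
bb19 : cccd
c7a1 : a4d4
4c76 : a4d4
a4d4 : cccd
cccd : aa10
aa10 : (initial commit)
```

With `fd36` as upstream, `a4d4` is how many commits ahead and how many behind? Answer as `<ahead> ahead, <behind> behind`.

Reachable from a4d4: {a4d4, aa10, cccd}.
Reachable from fd36: {2c29, 4c76, 5a55, a4d4, aa10, bb19, cccd, dc3e, fd36}.
Only in a4d4's history (ahead): {} — 0.
Only in fd36's history (behind): {2c29, 4c76, 5a55, bb19, dc3e, fd36} — 6.

0 ahead, 6 behind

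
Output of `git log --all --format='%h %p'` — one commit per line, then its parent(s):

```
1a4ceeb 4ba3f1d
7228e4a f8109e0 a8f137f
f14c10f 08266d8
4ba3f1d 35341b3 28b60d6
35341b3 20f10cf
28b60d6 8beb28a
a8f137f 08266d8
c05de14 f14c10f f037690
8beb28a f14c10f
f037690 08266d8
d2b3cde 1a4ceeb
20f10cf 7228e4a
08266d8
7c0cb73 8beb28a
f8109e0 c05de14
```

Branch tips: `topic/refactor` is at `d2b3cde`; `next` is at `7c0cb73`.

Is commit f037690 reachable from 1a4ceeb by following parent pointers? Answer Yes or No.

Ancestors of 1a4ceeb (commits reachable by following parents): {08266d8, 1a4ceeb, 20f10cf, 28b60d6, 35341b3, 4ba3f1d, 7228e4a, 8beb28a, a8f137f, c05de14, f037690, f14c10f, f8109e0}.
f037690 is in that set, so it is an ancestor of 1a4ceeb.

Yes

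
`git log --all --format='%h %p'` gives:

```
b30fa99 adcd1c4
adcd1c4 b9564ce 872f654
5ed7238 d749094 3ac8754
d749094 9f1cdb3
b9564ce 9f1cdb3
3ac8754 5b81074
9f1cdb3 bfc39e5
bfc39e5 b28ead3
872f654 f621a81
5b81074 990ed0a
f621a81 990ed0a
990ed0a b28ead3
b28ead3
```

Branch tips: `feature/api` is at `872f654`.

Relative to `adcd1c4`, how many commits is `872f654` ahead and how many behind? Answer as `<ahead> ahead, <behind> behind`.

0 ahead, 4 behind

Reachable from 872f654: {872f654, 990ed0a, b28ead3, f621a81}.
Reachable from adcd1c4: {872f654, 990ed0a, 9f1cdb3, adcd1c4, b28ead3, b9564ce, bfc39e5, f621a81}.
Only in 872f654's history (ahead): {} — 0.
Only in adcd1c4's history (behind): {9f1cdb3, adcd1c4, b9564ce, bfc39e5} — 4.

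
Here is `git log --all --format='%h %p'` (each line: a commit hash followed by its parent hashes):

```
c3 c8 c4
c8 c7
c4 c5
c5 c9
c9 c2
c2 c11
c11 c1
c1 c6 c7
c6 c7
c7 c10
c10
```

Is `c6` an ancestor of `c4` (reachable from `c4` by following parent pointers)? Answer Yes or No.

Yes

Ancestors of c4 (commits reachable by following parents): {c1, c10, c11, c2, c4, c5, c6, c7, c9}.
c6 is in that set, so it is an ancestor of c4.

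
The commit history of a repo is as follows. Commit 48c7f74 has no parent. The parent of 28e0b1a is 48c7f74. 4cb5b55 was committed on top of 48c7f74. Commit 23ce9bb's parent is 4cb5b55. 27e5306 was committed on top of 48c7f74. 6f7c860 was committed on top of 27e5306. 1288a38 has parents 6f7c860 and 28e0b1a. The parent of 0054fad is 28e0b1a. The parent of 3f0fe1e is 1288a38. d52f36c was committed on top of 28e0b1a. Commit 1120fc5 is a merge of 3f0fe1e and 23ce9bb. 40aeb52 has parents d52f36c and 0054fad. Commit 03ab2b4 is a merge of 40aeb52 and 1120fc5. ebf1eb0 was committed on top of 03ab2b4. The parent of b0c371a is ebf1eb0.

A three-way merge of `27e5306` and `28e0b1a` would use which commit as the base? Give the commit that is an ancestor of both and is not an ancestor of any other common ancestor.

48c7f74

Ancestors of 27e5306: {27e5306, 48c7f74}.
Ancestors of 28e0b1a: {28e0b1a, 48c7f74}.
Common ancestors: {48c7f74}.
The only common ancestor is 48c7f74, so it is the merge base.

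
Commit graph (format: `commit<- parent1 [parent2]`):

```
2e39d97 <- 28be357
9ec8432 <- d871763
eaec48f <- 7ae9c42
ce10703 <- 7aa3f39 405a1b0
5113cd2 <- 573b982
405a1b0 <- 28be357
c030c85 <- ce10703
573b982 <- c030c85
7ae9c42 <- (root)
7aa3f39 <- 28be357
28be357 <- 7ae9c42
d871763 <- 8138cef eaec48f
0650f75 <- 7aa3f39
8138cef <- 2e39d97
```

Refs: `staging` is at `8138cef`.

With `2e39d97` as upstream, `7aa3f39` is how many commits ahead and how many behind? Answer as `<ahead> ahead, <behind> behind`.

1 ahead, 1 behind

Reachable from 7aa3f39: {28be357, 7aa3f39, 7ae9c42}.
Reachable from 2e39d97: {28be357, 2e39d97, 7ae9c42}.
Only in 7aa3f39's history (ahead): {7aa3f39} — 1.
Only in 2e39d97's history (behind): {2e39d97} — 1.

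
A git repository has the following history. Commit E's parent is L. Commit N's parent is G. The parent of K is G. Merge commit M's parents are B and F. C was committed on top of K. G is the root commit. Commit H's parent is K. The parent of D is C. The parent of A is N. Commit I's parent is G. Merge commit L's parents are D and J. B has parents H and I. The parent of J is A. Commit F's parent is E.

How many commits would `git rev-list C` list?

Walking parent pointers from C: reachable set = {C, G, K}.
That is 3 commits.

3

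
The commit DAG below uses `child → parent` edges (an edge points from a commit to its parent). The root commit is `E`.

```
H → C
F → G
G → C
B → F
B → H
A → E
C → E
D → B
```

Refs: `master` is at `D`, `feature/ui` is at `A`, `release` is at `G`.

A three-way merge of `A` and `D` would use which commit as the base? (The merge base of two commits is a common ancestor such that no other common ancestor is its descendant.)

E

Ancestors of A: {A, E}.
Ancestors of D: {B, C, D, E, F, G, H}.
Common ancestors: {E}.
The only common ancestor is E, so it is the merge base.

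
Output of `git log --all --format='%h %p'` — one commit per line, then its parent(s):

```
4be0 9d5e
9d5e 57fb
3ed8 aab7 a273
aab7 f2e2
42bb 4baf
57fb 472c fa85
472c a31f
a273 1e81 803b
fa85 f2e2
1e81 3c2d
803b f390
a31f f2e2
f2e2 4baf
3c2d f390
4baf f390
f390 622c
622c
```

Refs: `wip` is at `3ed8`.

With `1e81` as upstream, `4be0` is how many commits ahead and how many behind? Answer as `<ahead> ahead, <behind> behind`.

8 ahead, 2 behind

Reachable from 4be0: {472c, 4baf, 4be0, 57fb, 622c, 9d5e, a31f, f2e2, f390, fa85}.
Reachable from 1e81: {1e81, 3c2d, 622c, f390}.
Only in 4be0's history (ahead): {472c, 4baf, 4be0, 57fb, 9d5e, a31f, f2e2, fa85} — 8.
Only in 1e81's history (behind): {1e81, 3c2d} — 2.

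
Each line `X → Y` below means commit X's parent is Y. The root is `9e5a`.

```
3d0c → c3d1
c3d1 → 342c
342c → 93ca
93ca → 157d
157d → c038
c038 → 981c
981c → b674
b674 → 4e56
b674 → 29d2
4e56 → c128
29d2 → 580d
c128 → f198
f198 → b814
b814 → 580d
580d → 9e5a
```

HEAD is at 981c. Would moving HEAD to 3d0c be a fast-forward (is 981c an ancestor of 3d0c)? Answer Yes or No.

A fast-forward from 981c to 3d0c is possible iff 981c is an ancestor of 3d0c.
Ancestors of 3d0c: {157d, 29d2, 342c, 3d0c, 4e56, 580d, 93ca, 981c, 9e5a, b674, b814, c038, c128, c3d1, f198}.
981c is among them, so fast-forward is possible.

Yes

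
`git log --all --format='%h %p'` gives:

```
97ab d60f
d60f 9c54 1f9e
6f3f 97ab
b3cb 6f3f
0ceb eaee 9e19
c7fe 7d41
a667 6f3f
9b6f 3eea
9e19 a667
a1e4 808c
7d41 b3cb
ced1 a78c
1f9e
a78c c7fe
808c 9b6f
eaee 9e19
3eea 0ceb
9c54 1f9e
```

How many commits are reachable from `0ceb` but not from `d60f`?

6

Reachable from 0ceb: {0ceb, 1f9e, 6f3f, 97ab, 9c54, 9e19, a667, d60f, eaee}.
Reachable from d60f: {1f9e, 9c54, d60f}.
In 0ceb's history but not d60f's: {0ceb, 6f3f, 97ab, 9e19, a667, eaee} — 6 commits.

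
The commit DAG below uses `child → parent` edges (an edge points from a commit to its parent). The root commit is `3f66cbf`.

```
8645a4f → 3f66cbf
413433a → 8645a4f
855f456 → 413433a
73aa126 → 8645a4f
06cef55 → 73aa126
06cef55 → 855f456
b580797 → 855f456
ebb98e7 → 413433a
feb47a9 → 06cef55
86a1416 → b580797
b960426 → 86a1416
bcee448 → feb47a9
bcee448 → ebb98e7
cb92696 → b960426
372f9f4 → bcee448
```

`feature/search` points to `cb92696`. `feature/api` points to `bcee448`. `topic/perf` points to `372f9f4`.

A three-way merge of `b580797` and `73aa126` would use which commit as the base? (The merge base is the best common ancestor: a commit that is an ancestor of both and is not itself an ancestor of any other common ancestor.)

Ancestors of b580797: {3f66cbf, 413433a, 855f456, 8645a4f, b580797}.
Ancestors of 73aa126: {3f66cbf, 73aa126, 8645a4f}.
Common ancestors: {3f66cbf, 8645a4f}.
Among these, 8645a4f is not an ancestor of any other common ancestor — it is the merge base.

8645a4f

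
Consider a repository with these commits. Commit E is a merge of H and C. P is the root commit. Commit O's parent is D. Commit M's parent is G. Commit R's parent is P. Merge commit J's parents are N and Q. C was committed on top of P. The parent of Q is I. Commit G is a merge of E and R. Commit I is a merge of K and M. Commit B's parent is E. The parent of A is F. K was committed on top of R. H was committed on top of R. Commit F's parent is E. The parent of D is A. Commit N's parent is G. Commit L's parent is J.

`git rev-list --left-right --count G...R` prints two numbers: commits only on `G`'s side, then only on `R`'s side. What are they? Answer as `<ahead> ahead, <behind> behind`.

4 ahead, 0 behind

Reachable from G: {C, E, G, H, P, R}.
Reachable from R: {P, R}.
Only in G's history (ahead): {C, E, G, H} — 4.
Only in R's history (behind): {} — 0.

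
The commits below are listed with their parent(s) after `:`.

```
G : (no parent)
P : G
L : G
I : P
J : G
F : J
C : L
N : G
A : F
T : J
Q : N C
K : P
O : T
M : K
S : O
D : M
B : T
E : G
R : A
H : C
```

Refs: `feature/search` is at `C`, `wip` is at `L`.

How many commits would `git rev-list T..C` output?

2

Reachable from C: {C, G, L}.
Reachable from T: {G, J, T}.
In C's history but not T's: {C, L} — 2 commits.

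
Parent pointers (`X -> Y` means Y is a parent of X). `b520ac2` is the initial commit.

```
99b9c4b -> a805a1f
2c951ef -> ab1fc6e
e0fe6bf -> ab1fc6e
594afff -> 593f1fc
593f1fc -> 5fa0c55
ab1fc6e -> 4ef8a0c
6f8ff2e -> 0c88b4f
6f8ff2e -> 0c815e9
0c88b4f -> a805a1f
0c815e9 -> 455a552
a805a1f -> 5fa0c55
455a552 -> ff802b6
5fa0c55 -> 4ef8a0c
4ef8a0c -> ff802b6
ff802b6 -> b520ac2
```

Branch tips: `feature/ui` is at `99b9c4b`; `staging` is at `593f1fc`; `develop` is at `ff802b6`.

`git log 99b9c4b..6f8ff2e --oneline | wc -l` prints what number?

4

Reachable from 6f8ff2e: {0c815e9, 0c88b4f, 455a552, 4ef8a0c, 5fa0c55, 6f8ff2e, a805a1f, b520ac2, ff802b6}.
Reachable from 99b9c4b: {4ef8a0c, 5fa0c55, 99b9c4b, a805a1f, b520ac2, ff802b6}.
In 6f8ff2e's history but not 99b9c4b's: {0c815e9, 0c88b4f, 455a552, 6f8ff2e} — 4 commits.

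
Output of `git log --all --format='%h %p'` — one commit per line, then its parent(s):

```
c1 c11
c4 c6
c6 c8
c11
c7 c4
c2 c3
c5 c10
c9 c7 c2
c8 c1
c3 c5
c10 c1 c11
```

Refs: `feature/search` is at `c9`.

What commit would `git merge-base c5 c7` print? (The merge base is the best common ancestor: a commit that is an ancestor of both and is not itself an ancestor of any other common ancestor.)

Ancestors of c5: {c1, c10, c11, c5}.
Ancestors of c7: {c1, c11, c4, c6, c7, c8}.
Common ancestors: {c1, c11}.
Among these, c1 is not an ancestor of any other common ancestor — it is the merge base.

c1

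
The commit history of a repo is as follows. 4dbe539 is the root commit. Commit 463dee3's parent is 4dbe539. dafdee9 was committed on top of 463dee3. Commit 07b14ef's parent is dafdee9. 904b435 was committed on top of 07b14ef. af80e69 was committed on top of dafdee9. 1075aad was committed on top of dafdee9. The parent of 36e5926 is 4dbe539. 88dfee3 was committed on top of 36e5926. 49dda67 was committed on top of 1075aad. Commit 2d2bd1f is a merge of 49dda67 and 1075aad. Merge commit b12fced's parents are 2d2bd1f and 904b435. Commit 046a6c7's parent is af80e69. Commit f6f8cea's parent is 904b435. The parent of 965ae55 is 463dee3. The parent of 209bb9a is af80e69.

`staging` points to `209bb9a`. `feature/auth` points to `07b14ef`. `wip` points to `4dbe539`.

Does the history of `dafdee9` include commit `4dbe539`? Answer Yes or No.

Yes

Ancestors of dafdee9 (commits reachable by following parents): {463dee3, 4dbe539, dafdee9}.
4dbe539 is in that set, so it is an ancestor of dafdee9.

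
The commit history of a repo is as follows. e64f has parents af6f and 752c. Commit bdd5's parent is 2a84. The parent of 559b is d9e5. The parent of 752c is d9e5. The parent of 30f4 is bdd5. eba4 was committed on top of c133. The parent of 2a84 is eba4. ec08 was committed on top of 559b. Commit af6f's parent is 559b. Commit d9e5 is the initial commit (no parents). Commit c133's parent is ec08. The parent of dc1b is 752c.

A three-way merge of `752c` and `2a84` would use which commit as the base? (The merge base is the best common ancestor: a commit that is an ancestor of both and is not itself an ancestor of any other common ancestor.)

d9e5

Ancestors of 752c: {752c, d9e5}.
Ancestors of 2a84: {2a84, 559b, c133, d9e5, eba4, ec08}.
Common ancestors: {d9e5}.
The only common ancestor is d9e5, so it is the merge base.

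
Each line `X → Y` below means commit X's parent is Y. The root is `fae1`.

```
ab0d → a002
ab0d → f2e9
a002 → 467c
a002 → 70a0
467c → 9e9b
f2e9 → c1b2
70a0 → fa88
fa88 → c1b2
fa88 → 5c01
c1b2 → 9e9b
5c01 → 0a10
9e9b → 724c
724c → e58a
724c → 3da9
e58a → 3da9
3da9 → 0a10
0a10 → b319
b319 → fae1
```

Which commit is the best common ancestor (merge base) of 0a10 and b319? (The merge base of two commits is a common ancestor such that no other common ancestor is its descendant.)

b319

Ancestors of 0a10: {0a10, b319, fae1}.
Ancestors of b319: {b319, fae1}.
Common ancestors: {b319, fae1}.
Among these, b319 is not an ancestor of any other common ancestor — it is the merge base.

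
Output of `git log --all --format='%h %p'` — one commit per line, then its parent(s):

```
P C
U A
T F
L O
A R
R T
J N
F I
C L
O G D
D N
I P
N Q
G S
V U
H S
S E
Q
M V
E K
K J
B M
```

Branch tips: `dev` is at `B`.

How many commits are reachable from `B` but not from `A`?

Reachable from B: {A, B, C, D, E, F, G, I, J, K, L, M, N, O, P, Q, R, S, T, U, V}.
Reachable from A: {A, C, D, E, F, G, I, J, K, L, N, O, P, Q, R, S, T}.
In B's history but not A's: {B, M, U, V} — 4 commits.

4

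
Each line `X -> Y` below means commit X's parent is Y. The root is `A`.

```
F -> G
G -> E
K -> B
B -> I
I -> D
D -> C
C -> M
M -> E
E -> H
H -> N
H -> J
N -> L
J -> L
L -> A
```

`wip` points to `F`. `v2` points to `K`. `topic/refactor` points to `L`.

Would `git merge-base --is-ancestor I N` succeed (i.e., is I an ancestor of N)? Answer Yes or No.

No

Ancestors of N: {A, L, N}.
I is not in that set, so it is not an ancestor of N.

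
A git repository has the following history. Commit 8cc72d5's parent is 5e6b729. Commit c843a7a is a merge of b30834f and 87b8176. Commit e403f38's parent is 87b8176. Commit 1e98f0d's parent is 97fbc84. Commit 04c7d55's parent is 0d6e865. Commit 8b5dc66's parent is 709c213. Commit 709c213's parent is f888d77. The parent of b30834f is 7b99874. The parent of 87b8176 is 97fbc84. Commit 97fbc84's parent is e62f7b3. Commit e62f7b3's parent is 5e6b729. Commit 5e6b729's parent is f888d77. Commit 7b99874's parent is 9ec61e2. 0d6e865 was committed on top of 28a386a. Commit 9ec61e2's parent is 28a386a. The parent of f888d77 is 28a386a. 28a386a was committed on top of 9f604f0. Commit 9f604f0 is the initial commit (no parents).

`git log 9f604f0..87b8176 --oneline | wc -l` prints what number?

Reachable from 87b8176: {28a386a, 5e6b729, 87b8176, 97fbc84, 9f604f0, e62f7b3, f888d77}.
Reachable from 9f604f0: {9f604f0}.
In 87b8176's history but not 9f604f0's: {28a386a, 5e6b729, 87b8176, 97fbc84, e62f7b3, f888d77} — 6 commits.

6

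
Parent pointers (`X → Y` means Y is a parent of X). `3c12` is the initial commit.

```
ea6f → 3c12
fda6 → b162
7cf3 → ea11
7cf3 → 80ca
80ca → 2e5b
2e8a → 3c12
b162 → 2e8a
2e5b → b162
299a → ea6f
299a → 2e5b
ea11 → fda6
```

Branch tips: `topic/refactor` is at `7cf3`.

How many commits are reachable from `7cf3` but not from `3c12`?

7

Reachable from 7cf3: {2e5b, 2e8a, 3c12, 7cf3, 80ca, b162, ea11, fda6}.
Reachable from 3c12: {3c12}.
In 7cf3's history but not 3c12's: {2e5b, 2e8a, 7cf3, 80ca, b162, ea11, fda6} — 7 commits.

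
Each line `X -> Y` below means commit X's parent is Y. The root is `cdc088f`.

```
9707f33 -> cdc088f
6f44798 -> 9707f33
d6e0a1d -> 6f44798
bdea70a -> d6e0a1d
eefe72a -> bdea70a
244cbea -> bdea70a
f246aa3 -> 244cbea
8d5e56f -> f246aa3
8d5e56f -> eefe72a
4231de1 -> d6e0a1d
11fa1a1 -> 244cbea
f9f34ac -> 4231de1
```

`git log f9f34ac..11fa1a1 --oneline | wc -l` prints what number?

3

Reachable from 11fa1a1: {11fa1a1, 244cbea, 6f44798, 9707f33, bdea70a, cdc088f, d6e0a1d}.
Reachable from f9f34ac: {4231de1, 6f44798, 9707f33, cdc088f, d6e0a1d, f9f34ac}.
In 11fa1a1's history but not f9f34ac's: {11fa1a1, 244cbea, bdea70a} — 3 commits.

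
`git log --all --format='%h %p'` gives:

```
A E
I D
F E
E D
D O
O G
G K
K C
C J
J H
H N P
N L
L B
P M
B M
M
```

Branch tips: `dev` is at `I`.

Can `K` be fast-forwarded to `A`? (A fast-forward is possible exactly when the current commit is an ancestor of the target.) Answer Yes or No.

Yes

A fast-forward from K to A is possible iff K is an ancestor of A.
Ancestors of A: {A, B, C, D, E, G, H, J, K, L, M, N, O, P}.
K is among them, so fast-forward is possible.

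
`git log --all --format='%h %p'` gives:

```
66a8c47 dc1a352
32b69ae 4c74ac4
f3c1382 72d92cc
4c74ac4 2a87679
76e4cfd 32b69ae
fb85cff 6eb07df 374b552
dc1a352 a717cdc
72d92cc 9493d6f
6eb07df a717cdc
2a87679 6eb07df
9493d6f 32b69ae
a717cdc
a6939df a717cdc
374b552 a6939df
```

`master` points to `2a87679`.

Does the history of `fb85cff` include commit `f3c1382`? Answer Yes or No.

No

Ancestors of fb85cff: {374b552, 6eb07df, a6939df, a717cdc, fb85cff}.
f3c1382 is not in that set, so it is not an ancestor of fb85cff.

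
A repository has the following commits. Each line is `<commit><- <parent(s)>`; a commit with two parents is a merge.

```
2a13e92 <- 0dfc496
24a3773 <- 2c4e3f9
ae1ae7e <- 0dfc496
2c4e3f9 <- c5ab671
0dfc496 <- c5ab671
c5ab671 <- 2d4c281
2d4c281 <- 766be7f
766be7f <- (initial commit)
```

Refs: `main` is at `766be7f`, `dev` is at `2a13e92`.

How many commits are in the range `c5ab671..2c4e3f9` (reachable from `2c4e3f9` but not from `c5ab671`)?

1

Reachable from 2c4e3f9: {2c4e3f9, 2d4c281, 766be7f, c5ab671}.
Reachable from c5ab671: {2d4c281, 766be7f, c5ab671}.
In 2c4e3f9's history but not c5ab671's: {2c4e3f9} — 1 commit.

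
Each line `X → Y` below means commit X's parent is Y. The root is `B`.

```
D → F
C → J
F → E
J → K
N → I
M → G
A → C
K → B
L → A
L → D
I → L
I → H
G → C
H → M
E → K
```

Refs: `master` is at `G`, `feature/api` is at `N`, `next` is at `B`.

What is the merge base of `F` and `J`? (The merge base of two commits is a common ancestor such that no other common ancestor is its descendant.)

Ancestors of F: {B, E, F, K}.
Ancestors of J: {B, J, K}.
Common ancestors: {B, K}.
Among these, K is not an ancestor of any other common ancestor — it is the merge base.

K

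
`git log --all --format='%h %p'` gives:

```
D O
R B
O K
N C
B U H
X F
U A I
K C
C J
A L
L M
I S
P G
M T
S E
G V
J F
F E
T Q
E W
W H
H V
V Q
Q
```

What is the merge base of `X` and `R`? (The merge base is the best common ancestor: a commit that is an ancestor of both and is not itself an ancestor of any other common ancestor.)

E

Ancestors of X: {E, F, H, Q, V, W, X}.
Ancestors of R: {A, B, E, H, I, L, M, Q, R, S, T, U, V, W}.
Common ancestors: {E, H, Q, V, W}.
Among these, E is not an ancestor of any other common ancestor — it is the merge base.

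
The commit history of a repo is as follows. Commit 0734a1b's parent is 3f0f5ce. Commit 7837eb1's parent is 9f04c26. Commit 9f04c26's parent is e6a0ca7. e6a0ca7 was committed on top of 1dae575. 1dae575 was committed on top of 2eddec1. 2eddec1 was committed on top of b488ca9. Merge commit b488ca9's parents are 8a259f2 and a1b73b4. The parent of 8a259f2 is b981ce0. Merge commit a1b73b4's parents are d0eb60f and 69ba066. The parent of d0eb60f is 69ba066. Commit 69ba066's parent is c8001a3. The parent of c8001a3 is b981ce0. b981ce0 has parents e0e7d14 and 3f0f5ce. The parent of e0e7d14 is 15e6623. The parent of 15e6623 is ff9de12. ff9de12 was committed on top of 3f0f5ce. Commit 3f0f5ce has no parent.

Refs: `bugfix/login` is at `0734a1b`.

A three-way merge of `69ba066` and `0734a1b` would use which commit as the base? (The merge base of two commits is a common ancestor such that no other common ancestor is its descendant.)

3f0f5ce

Ancestors of 69ba066: {15e6623, 3f0f5ce, 69ba066, b981ce0, c8001a3, e0e7d14, ff9de12}.
Ancestors of 0734a1b: {0734a1b, 3f0f5ce}.
Common ancestors: {3f0f5ce}.
The only common ancestor is 3f0f5ce, so it is the merge base.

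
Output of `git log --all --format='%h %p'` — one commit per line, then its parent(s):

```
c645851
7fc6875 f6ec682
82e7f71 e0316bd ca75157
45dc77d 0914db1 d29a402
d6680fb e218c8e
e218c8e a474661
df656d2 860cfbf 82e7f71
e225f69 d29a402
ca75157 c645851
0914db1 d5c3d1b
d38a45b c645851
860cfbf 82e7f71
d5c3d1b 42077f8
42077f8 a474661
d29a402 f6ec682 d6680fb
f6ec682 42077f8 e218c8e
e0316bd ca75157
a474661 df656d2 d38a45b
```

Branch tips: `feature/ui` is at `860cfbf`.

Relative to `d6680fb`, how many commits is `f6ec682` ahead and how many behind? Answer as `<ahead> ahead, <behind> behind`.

2 ahead, 1 behind

Reachable from f6ec682: {42077f8, 82e7f71, 860cfbf, a474661, c645851, ca75157, d38a45b, df656d2, e0316bd, e218c8e, f6ec682}.
Reachable from d6680fb: {82e7f71, 860cfbf, a474661, c645851, ca75157, d38a45b, d6680fb, df656d2, e0316bd, e218c8e}.
Only in f6ec682's history (ahead): {42077f8, f6ec682} — 2.
Only in d6680fb's history (behind): {d6680fb} — 1.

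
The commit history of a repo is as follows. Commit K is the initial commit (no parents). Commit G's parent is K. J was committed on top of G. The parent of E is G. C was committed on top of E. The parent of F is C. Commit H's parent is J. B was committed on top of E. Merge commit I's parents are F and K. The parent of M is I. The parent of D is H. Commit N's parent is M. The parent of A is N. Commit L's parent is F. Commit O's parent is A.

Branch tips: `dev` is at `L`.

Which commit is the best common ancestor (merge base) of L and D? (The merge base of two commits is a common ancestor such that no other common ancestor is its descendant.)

Ancestors of L: {C, E, F, G, K, L}.
Ancestors of D: {D, G, H, J, K}.
Common ancestors: {G, K}.
Among these, G is not an ancestor of any other common ancestor — it is the merge base.

G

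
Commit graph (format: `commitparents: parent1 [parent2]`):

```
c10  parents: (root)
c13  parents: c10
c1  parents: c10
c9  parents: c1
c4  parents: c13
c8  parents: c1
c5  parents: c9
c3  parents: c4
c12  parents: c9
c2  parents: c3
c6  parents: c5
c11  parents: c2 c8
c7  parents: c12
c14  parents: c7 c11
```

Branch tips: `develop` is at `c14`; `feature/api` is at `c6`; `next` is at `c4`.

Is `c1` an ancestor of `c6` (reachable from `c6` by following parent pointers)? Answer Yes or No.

Ancestors of c6 (commits reachable by following parents): {c1, c10, c5, c6, c9}.
c1 is in that set, so it is an ancestor of c6.

Yes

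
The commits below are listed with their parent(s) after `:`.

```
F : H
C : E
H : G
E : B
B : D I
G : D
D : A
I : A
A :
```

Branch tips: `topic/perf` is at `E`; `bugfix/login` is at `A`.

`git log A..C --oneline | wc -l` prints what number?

Reachable from C: {A, B, C, D, E, I}.
Reachable from A: {A}.
In C's history but not A's: {B, C, D, E, I} — 5 commits.

5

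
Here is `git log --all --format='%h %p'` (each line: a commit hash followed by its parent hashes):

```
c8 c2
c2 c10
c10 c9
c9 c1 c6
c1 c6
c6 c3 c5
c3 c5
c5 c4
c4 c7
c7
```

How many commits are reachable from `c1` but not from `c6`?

Reachable from c1: {c1, c3, c4, c5, c6, c7}.
Reachable from c6: {c3, c4, c5, c6, c7}.
In c1's history but not c6's: {c1} — 1 commit.

1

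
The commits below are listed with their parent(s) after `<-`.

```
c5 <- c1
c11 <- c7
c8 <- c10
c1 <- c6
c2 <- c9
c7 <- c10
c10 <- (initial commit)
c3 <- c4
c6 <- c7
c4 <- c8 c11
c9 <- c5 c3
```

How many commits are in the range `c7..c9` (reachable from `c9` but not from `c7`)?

8

Reachable from c9: {c1, c10, c11, c3, c4, c5, c6, c7, c8, c9}.
Reachable from c7: {c10, c7}.
In c9's history but not c7's: {c1, c11, c3, c4, c5, c6, c8, c9} — 8 commits.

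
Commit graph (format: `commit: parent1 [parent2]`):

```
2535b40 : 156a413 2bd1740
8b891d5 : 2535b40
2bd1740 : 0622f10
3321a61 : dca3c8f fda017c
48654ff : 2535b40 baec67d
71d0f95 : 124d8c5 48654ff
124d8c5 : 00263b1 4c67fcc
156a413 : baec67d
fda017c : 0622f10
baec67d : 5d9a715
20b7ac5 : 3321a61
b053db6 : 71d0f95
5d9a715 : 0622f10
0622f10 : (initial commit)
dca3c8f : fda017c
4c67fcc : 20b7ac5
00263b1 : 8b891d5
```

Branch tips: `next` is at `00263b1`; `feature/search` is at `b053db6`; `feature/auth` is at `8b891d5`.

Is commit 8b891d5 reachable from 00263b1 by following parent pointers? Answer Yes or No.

Yes

Ancestors of 00263b1 (commits reachable by following parents): {00263b1, 0622f10, 156a413, 2535b40, 2bd1740, 5d9a715, 8b891d5, baec67d}.
8b891d5 is in that set, so it is an ancestor of 00263b1.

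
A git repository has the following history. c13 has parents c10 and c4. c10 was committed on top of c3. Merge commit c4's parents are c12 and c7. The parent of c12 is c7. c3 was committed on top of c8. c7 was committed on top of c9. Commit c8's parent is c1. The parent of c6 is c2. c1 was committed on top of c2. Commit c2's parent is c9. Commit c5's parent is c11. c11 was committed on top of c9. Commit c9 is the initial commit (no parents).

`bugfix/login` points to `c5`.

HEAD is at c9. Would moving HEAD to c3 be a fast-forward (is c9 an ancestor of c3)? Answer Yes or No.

A fast-forward from c9 to c3 is possible iff c9 is an ancestor of c3.
Ancestors of c3: {c1, c2, c3, c8, c9}.
c9 is among them, so fast-forward is possible.

Yes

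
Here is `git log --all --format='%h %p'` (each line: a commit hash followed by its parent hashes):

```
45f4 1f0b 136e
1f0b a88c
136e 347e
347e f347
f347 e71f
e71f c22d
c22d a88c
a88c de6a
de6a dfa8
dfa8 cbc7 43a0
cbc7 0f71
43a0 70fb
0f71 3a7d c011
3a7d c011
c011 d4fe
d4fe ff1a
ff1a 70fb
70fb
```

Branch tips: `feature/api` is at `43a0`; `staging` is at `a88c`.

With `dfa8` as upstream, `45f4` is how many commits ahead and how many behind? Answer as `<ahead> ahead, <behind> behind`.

Reachable from 45f4: {0f71, 136e, 1f0b, 347e, 3a7d, 43a0, 45f4, 70fb, a88c, c011, c22d, cbc7, d4fe, de6a, dfa8, e71f, f347, ff1a}.
Reachable from dfa8: {0f71, 3a7d, 43a0, 70fb, c011, cbc7, d4fe, dfa8, ff1a}.
Only in 45f4's history (ahead): {136e, 1f0b, 347e, 45f4, a88c, c22d, de6a, e71f, f347} — 9.
Only in dfa8's history (behind): {} — 0.

9 ahead, 0 behind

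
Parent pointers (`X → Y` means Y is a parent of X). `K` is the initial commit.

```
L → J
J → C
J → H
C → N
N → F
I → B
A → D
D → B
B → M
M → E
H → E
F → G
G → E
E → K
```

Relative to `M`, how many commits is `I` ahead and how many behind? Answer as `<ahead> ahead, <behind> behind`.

Reachable from I: {B, E, I, K, M}.
Reachable from M: {E, K, M}.
Only in I's history (ahead): {B, I} — 2.
Only in M's history (behind): {} — 0.

2 ahead, 0 behind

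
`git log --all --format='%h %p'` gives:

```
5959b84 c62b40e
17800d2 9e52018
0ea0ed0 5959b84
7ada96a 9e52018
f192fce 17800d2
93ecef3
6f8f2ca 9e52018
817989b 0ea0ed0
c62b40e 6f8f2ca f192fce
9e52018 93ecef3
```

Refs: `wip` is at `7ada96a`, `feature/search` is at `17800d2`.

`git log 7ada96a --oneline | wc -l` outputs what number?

3

Walking parent pointers from 7ada96a: reachable set = {7ada96a, 93ecef3, 9e52018}.
That is 3 commits.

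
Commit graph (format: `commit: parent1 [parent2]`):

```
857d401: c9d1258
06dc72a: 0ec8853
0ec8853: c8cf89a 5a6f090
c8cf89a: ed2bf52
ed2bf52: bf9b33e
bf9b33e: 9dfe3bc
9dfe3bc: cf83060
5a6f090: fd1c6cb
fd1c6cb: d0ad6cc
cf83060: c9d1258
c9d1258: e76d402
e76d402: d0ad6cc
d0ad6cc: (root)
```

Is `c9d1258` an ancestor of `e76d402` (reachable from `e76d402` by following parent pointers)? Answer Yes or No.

No

Ancestors of e76d402: {d0ad6cc, e76d402}.
c9d1258 is not in that set, so it is not an ancestor of e76d402.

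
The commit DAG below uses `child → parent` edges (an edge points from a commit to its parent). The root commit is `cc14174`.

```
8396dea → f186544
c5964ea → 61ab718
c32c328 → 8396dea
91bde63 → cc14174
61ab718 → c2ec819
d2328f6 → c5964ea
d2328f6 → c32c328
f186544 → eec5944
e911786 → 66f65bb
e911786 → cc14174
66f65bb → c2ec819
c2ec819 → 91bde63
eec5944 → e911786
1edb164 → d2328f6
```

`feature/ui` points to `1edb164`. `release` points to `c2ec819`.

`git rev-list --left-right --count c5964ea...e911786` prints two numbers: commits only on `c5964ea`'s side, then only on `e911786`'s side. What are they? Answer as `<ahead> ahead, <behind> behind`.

Reachable from c5964ea: {61ab718, 91bde63, c2ec819, c5964ea, cc14174}.
Reachable from e911786: {66f65bb, 91bde63, c2ec819, cc14174, e911786}.
Only in c5964ea's history (ahead): {61ab718, c5964ea} — 2.
Only in e911786's history (behind): {66f65bb, e911786} — 2.

2 ahead, 2 behind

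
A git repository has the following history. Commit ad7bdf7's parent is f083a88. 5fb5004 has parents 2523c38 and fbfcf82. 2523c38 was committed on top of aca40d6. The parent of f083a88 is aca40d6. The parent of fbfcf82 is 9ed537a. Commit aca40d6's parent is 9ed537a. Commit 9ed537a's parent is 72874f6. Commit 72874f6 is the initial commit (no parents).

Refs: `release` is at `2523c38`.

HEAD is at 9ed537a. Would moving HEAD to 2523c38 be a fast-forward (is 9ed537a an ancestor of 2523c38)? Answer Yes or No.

A fast-forward from 9ed537a to 2523c38 is possible iff 9ed537a is an ancestor of 2523c38.
Ancestors of 2523c38: {2523c38, 72874f6, 9ed537a, aca40d6}.
9ed537a is among them, so fast-forward is possible.

Yes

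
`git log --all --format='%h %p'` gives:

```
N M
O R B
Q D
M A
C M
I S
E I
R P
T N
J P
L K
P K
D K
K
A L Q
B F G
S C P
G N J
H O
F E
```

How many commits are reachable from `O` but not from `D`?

Reachable from O: {A, B, C, D, E, F, G, I, J, K, L, M, N, O, P, Q, R, S}.
Reachable from D: {D, K}.
In O's history but not D's: {A, B, C, E, F, G, I, J, L, M, N, O, P, Q, R, S} — 16 commits.

16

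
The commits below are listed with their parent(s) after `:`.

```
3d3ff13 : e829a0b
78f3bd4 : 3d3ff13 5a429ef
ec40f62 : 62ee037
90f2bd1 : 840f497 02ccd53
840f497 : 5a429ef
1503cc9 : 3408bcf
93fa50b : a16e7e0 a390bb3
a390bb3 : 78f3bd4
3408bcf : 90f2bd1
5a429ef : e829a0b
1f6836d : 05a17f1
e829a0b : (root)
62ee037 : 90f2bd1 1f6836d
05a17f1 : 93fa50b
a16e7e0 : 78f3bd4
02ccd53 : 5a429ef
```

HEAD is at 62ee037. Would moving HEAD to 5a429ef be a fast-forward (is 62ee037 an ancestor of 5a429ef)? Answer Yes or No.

A fast-forward from 62ee037 to 5a429ef is possible iff 62ee037 is an ancestor of 5a429ef.
Ancestors of 5a429ef: {5a429ef, e829a0b}.
62ee037 is not among them, so fast-forward is not possible.

No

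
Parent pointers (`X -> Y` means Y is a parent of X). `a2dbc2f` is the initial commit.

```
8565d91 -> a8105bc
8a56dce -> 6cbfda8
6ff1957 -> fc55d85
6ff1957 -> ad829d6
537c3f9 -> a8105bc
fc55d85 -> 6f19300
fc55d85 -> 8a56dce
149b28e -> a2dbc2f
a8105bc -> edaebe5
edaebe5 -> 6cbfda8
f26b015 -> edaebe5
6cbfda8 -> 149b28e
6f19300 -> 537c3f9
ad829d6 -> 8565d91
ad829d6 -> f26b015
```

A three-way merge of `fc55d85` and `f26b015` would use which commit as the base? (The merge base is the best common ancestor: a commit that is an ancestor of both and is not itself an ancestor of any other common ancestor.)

Ancestors of fc55d85: {149b28e, 537c3f9, 6cbfda8, 6f19300, 8a56dce, a2dbc2f, a8105bc, edaebe5, fc55d85}.
Ancestors of f26b015: {149b28e, 6cbfda8, a2dbc2f, edaebe5, f26b015}.
Common ancestors: {149b28e, 6cbfda8, a2dbc2f, edaebe5}.
Among these, edaebe5 is not an ancestor of any other common ancestor — it is the merge base.

edaebe5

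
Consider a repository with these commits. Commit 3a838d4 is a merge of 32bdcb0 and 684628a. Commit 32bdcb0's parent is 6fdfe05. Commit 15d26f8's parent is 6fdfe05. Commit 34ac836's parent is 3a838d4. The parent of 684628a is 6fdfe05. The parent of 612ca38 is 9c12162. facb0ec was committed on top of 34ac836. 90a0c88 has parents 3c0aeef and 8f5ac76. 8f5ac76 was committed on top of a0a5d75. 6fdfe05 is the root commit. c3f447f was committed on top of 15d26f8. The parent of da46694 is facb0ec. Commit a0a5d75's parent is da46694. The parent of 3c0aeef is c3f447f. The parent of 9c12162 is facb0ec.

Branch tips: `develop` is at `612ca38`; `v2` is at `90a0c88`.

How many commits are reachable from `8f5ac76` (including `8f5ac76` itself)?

Walking parent pointers from 8f5ac76: reachable set = {32bdcb0, 34ac836, 3a838d4, 684628a, 6fdfe05, 8f5ac76, a0a5d75, da46694, facb0ec}.
That is 9 commits.

9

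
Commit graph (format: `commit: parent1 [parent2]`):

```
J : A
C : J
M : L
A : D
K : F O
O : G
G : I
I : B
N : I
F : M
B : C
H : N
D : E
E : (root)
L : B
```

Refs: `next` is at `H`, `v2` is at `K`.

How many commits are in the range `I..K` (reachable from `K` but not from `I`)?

6

Reachable from K: {A, B, C, D, E, F, G, I, J, K, L, M, O}.
Reachable from I: {A, B, C, D, E, I, J}.
In K's history but not I's: {F, G, K, L, M, O} — 6 commits.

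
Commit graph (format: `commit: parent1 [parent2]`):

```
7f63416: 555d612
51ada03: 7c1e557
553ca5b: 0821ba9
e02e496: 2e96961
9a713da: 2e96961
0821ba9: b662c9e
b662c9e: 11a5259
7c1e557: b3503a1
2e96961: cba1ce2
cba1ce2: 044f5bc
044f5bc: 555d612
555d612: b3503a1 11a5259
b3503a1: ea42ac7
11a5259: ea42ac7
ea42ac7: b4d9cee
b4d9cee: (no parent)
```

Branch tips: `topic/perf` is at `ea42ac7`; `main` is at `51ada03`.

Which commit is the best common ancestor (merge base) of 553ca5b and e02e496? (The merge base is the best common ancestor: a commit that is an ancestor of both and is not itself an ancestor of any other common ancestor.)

Ancestors of 553ca5b: {0821ba9, 11a5259, 553ca5b, b4d9cee, b662c9e, ea42ac7}.
Ancestors of e02e496: {044f5bc, 11a5259, 2e96961, 555d612, b3503a1, b4d9cee, cba1ce2, e02e496, ea42ac7}.
Common ancestors: {11a5259, b4d9cee, ea42ac7}.
Among these, 11a5259 is not an ancestor of any other common ancestor — it is the merge base.

11a5259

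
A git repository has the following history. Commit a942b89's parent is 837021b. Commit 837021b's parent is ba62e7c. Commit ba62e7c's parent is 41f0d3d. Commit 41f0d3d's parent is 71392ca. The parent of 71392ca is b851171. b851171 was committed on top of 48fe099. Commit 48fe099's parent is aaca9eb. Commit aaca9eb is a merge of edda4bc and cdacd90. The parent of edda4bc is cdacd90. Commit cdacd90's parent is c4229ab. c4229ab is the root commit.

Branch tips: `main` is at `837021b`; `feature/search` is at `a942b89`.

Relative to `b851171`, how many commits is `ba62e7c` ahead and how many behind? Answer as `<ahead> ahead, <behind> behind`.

3 ahead, 0 behind

Reachable from ba62e7c: {41f0d3d, 48fe099, 71392ca, aaca9eb, b851171, ba62e7c, c4229ab, cdacd90, edda4bc}.
Reachable from b851171: {48fe099, aaca9eb, b851171, c4229ab, cdacd90, edda4bc}.
Only in ba62e7c's history (ahead): {41f0d3d, 71392ca, ba62e7c} — 3.
Only in b851171's history (behind): {} — 0.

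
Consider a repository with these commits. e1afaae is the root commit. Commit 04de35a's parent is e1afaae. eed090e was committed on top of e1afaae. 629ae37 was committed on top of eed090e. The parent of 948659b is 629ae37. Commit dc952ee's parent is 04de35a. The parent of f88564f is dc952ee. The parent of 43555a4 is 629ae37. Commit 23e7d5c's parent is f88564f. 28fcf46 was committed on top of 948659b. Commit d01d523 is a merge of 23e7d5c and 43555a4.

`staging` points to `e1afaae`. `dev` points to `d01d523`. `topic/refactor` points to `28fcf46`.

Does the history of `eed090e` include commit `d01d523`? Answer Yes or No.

No

Ancestors of eed090e: {e1afaae, eed090e}.
d01d523 is not in that set, so it is not an ancestor of eed090e.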